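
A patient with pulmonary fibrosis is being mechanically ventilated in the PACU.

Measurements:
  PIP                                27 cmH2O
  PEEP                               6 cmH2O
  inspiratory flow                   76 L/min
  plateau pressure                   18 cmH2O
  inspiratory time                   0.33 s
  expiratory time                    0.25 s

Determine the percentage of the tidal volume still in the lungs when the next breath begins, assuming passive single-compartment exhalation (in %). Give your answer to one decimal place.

Flow: 76 L/min ÷ 60 = 1.2667 L/s.
Vt = flow × Ti = 1.2667 L/s × 0.33 s × 1000 mL/L = 418.01 mL.
R = (PIP − Pplat)/V̇ = (27 − 18) / 1.2667 = 9.0/1.2667 = 7.105 cmH2O·s/L.
C = Vt/(Pplat − PEEP) = 418.01 / (18 − 6) = 418.01/12.0 = 34.834 mL/cmH2O.
τ = R × C = 7.105 × 0.03483 L/cmH2O = 0.2475 s.
Fraction remaining at end-expiration = e^(−Te/τ) = e^(−0.25/0.2475) = 0.3642 → 36.42%.

36.4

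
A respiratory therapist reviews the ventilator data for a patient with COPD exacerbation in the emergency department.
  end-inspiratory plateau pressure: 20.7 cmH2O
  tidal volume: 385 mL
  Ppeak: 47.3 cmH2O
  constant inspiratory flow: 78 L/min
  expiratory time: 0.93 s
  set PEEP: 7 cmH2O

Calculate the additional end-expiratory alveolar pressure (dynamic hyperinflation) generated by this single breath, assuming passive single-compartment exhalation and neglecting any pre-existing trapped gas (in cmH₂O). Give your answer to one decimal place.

Flow: 78 L/min ÷ 60 = 1.3 L/s.
R = (PIP − Pplat)/V̇ = (47.3 − 20.7) / 1.3 = 26.6/1.3 = 20.462 cmH2O·s/L.
C = Vt/(Pplat − PEEP) = 385.0 / (20.7 − 7) = 385.0/13.7 = 28.102 mL/cmH2O.
τ = R × C = 20.462 × 0.0281 L/cmH2O = 0.575 s.
Fraction remaining = e^(−Te/τ) = e^(−0.93/0.575) = 0.1984; trapped volume = 385.0 × 0.1984 = 76.384 mL.
Additional alveolar pressure from trapping ≈ V_trapped / C = 76.384 / 28.102 = 2.718 cmH2O.

2.7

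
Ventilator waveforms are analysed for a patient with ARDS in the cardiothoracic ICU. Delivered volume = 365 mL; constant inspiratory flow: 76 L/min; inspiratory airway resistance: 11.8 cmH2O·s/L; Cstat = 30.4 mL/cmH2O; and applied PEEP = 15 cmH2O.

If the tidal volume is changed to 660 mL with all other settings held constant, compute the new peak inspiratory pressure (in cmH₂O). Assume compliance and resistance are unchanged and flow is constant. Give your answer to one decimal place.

51.7

Flow: 76 L/min ÷ 60 = 1.2667 L/s.
PIP = Vt/C + R·V̇ + PEEP (constant-flow equation of motion).
Only the elastic term changes: ΔPIP = ΔVt / C = (660 − 365) / 30.4 = 9.704 cmH2O.
Original PIP = 365/30.4 + 11.8×1.2667 + 15 = 41.954 cmH2O; new PIP = 41.954 + (9.704) = 51.658 cmH2O.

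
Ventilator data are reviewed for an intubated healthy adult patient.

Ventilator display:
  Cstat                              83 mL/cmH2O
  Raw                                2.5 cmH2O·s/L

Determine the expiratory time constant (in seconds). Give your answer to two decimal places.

0.21

τ = R × C = 2.5 × 83 mL/cmH2O = 2.5 × 0.083 L/cmH2O = 0.2075 s.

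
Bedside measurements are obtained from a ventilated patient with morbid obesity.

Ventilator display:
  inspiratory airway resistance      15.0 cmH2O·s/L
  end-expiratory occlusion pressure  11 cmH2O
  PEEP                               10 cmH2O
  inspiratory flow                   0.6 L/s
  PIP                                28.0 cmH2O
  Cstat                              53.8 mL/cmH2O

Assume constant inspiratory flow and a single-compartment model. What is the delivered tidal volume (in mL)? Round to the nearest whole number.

Total PEEP = 11 cmH2O (set 10 + intrinsic 1); this is the baseline alveolar pressure.
Equation of motion (constant flow): PIP = Vt/C + R·V̇ + PEEP.
Vt/C = PIP − R·V̇ − PEEP = 28.0 − 9.0 − 11 = 8.0 cmH2O.
Vt = C × 8.0 = 53.8 × 8.0 = 430.4 mL.

430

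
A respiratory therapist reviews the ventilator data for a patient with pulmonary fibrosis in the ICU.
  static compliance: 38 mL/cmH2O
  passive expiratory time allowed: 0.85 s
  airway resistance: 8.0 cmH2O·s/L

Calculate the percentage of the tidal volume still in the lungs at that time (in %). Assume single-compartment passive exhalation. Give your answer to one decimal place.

6.1

τ = R × C = 8.0 × 38 mL/cmH2O = 8.0 × 0.038 L/cmH2O = 0.304 s.
Passive exhalation: V(t)/V₀ = e^(−t/τ) = e^(−0.85/0.304) = 0.06105.
Fraction remaining = 0.06105 → 6.105%.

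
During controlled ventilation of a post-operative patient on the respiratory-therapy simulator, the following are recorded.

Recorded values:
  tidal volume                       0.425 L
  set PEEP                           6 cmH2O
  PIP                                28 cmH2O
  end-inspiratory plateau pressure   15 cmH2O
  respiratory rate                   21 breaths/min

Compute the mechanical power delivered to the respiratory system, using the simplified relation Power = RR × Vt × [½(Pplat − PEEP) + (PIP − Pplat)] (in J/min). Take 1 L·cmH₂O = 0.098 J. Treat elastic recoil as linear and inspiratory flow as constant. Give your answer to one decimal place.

15.3

Per-breath work = Vt × [½(Pplat−PEEP) + (PIP−Pplat)] = 0.425 × [0.5×9.0 + 13.0] = 0.425 × 17.5 = 7.438 L·cmH2O.
Power = 21 × 7.438 = 156.2 L·cmH2O/min.
× 0.098 J/(L·cmH2O) → 15.308 J/min.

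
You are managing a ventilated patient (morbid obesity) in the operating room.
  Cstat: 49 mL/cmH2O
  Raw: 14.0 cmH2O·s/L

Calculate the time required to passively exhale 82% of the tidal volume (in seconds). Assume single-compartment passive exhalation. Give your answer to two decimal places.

τ = R × C = 14.0 × 49 mL/cmH2O = 14.0 × 0.049 L/cmH2O = 0.686 s.
Exhaled fraction f = 1 − e^(−t/τ) → t = −τ·ln(1 − f) = −0.686·ln(0.18) = 1.176 s.

1.18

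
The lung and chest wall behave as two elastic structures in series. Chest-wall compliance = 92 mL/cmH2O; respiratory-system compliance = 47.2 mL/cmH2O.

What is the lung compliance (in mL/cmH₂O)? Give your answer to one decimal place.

1/CL = 1/Crs − 1/Ccw.
1/CL = 1/47.2 − 1/92 = 0.01032.
CL = 96.899 mL/cmH2O.

96.9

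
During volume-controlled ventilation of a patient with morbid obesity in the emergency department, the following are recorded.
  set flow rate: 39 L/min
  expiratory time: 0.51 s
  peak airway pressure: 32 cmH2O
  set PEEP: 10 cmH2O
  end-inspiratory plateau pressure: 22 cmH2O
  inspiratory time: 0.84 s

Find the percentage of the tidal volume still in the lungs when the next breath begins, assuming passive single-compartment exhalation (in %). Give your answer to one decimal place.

48.3

Flow: 39 L/min ÷ 60 = 0.65 L/s.
Vt = flow × Ti = 0.65 L/s × 0.84 s × 1000 mL/L = 546.0 mL.
R = (PIP − Pplat)/V̇ = (32 − 22) / 0.65 = 10.0/0.65 = 15.385 cmH2O·s/L.
C = Vt/(Pplat − PEEP) = 546.0 / (22 − 10) = 546.0/12.0 = 45.5 mL/cmH2O.
τ = R × C = 15.385 × 0.0455 L/cmH2O = 0.7 s.
Fraction remaining at end-expiration = e^(−Te/τ) = e^(−0.51/0.7) = 0.4826 → 48.26%.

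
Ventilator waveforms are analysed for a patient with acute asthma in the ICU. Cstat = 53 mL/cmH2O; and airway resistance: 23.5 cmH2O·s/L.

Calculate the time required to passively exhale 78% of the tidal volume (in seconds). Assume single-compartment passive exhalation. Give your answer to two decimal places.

τ = R × C = 23.5 × 53 mL/cmH2O = 23.5 × 0.053 L/cmH2O = 1.246 s.
Exhaled fraction f = 1 − e^(−t/τ) → t = −τ·ln(1 − f) = −1.246·ln(0.22) = 1.887 s.

1.89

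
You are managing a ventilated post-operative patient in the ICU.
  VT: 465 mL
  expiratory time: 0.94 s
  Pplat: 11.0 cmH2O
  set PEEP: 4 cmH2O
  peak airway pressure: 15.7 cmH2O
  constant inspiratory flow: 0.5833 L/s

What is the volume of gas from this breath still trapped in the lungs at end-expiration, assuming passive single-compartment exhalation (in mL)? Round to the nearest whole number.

R = (PIP − Pplat)/V̇ = (15.7 − 11.0) / 0.5833 = 4.7/0.5833 = 8.058 cmH2O·s/L.
C = Vt/(Pplat − PEEP) = 465.0 / (11.0 − 4) = 465.0/7.0 = 66.429 mL/cmH2O.
τ = R × C = 8.058 × 0.06643 L/cmH2O = 0.5353 s.
Fraction remaining = e^(−Te/τ) = e^(−0.94/0.5353) = 0.1727.
Trapped volume = 465.0 × 0.1727 = 80.306 mL.

80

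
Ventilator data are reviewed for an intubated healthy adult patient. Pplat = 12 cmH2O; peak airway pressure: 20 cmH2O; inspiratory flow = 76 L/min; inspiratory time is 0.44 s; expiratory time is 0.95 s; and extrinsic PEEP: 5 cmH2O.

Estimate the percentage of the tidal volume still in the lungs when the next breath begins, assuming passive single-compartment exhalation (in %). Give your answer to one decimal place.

Flow: 76 L/min ÷ 60 = 1.2667 L/s.
Vt = flow × Ti = 1.2667 L/s × 0.44 s × 1000 mL/L = 557.35 mL.
R = (PIP − Pplat)/V̇ = (20 − 12) / 1.2667 = 8.0/1.2667 = 6.316 cmH2O·s/L.
C = Vt/(Pplat − PEEP) = 557.35 / (12 − 5) = 557.35/7.0 = 79.621 mL/cmH2O.
τ = R × C = 6.316 × 0.07962 L/cmH2O = 0.5029 s.
Fraction remaining at end-expiration = e^(−Te/τ) = e^(−0.95/0.5029) = 0.1512 → 15.12%.

15.1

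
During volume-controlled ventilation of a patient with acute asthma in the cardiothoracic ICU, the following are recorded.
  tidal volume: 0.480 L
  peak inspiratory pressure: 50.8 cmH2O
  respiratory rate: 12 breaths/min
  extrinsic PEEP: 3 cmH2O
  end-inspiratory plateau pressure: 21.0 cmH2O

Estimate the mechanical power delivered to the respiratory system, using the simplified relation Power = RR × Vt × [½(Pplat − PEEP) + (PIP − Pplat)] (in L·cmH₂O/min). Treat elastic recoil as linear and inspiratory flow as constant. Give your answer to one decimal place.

Per-breath work = Vt × [½(Pplat−PEEP) + (PIP−Pplat)] = 0.480 × [0.5×18.0 + 29.8] = 0.480 × 38.8 = 18.624 L·cmH2O.
Power = 12 × 18.624 = 223.49 L·cmH2O/min.

223.5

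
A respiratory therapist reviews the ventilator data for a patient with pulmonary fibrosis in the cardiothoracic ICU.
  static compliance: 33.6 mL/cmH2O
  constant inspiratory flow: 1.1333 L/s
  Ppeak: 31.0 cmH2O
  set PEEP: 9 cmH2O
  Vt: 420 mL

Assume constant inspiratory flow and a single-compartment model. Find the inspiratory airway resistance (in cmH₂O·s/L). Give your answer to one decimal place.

8.4

Equation of motion (constant flow): PIP = Vt/C + R·V̇ + PEEP.
R·V̇ = PIP − Vt/C − PEEP = 31.0 − 420/33.6 − 9 = 31.0 − 12.5 − 9 = 9.5 cmH2O.
R = 9.5 / 1.1333 = 8.383 cmH2O·s/L.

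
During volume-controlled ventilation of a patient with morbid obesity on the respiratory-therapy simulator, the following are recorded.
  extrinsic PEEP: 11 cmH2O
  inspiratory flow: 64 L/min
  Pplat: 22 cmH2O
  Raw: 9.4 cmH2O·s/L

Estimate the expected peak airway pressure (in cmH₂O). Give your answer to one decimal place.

Flow: 64 L/min ÷ 60 = 1.0667 L/s.
PIP = Pplat + Raw × flow = 22 + 9.4 × 1.0667 = 22 + 10.027 = 32.027 cmH2O.

32.0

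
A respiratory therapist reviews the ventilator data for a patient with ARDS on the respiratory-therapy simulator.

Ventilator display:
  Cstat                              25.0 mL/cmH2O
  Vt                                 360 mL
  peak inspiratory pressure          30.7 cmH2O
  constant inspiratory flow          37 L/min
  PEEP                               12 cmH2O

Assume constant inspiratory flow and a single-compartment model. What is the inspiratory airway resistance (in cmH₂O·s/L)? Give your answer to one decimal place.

Flow: 37 L/min ÷ 60 = 0.6167 L/s.
Equation of motion (constant flow): PIP = Vt/C + R·V̇ + PEEP.
R·V̇ = PIP − Vt/C − PEEP = 30.7 − 360/25.0 − 12 = 30.7 − 14.4 − 12 = 4.3 cmH2O.
R = 4.3 / 0.6167 = 6.973 cmH2O·s/L.

7.0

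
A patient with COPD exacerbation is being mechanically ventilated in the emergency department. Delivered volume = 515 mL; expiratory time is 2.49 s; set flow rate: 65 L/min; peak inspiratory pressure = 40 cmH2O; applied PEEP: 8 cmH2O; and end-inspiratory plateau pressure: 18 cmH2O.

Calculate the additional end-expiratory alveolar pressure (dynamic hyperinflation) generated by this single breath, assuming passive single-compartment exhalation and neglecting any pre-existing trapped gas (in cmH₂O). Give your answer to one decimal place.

Flow: 65 L/min ÷ 60 = 1.0833 L/s.
R = (PIP − Pplat)/V̇ = (40 − 18) / 1.0833 = 22.0/1.0833 = 20.308 cmH2O·s/L.
C = Vt/(Pplat − PEEP) = 515.0 / (18 − 8) = 515.0/10.0 = 51.5 mL/cmH2O.
τ = R × C = 20.308 × 0.0515 L/cmH2O = 1.046 s.
Fraction remaining = e^(−Te/τ) = e^(−2.49/1.046) = 0.0925; trapped volume = 515.0 × 0.0925 = 47.638 mL.
Additional alveolar pressure from trapping ≈ V_trapped / C = 47.638 / 51.5 = 0.925 cmH2O.

0.9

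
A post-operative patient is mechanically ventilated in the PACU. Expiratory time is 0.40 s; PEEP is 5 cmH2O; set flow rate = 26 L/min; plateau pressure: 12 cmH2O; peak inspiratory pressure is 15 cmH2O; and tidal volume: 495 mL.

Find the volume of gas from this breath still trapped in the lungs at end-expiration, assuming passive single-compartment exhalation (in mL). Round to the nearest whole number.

219

Flow: 26 L/min ÷ 60 = 0.4333 L/s.
R = (PIP − Pplat)/V̇ = (15 − 12) / 0.4333 = 3.0/0.4333 = 6.924 cmH2O·s/L.
C = Vt/(Pplat − PEEP) = 495.0 / (12 − 5) = 495.0/7.0 = 70.714 mL/cmH2O.
τ = R × C = 6.924 × 0.07071 L/cmH2O = 0.4896 s.
Fraction remaining = e^(−Te/τ) = e^(−0.40/0.4896) = 0.4418.
Trapped volume = 495.0 × 0.4418 = 218.69 mL.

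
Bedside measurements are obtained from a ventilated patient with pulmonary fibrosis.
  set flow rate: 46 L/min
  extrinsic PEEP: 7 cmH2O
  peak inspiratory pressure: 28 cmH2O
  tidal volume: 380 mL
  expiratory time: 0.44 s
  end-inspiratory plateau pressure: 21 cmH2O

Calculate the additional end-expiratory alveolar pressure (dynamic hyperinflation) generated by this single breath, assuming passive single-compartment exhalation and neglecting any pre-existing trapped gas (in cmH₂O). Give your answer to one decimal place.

Flow: 46 L/min ÷ 60 = 0.7667 L/s.
R = (PIP − Pplat)/V̇ = (28 − 21) / 0.7667 = 7.0/0.7667 = 9.13 cmH2O·s/L.
C = Vt/(Pplat − PEEP) = 380.0 / (21 − 7) = 380.0/14.0 = 27.143 mL/cmH2O.
τ = R × C = 9.13 × 0.02714 L/cmH2O = 0.2478 s.
Fraction remaining = e^(−Te/τ) = e^(−0.44/0.2478) = 0.1694; trapped volume = 380.0 × 0.1694 = 64.372 mL.
Additional alveolar pressure from trapping ≈ V_trapped / C = 64.372 / 27.143 = 2.372 cmH2O.

2.4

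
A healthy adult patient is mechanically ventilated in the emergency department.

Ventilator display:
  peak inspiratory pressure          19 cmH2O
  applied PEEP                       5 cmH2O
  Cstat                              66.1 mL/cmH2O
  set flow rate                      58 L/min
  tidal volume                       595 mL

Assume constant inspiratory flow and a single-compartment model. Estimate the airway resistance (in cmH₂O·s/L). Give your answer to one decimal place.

Flow: 58 L/min ÷ 60 = 0.9667 L/s.
Equation of motion (constant flow): PIP = Vt/C + R·V̇ + PEEP.
R·V̇ = PIP − Vt/C − PEEP = 19 − 595/66.1 − 5 = 19 − 9.002 − 5 = 4.998 cmH2O.
R = 4.998 / 0.9667 = 5.17 cmH2O·s/L.

5.2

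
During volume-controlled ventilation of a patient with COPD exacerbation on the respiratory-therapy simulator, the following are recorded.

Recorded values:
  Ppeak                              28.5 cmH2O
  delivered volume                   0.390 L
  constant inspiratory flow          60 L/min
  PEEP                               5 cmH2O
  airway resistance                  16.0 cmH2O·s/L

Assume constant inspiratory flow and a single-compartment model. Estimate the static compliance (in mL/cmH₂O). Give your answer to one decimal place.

Flow: 60 L/min ÷ 60 = 1 L/s.
Equation of motion (constant flow): PIP = Vt/C + R·V̇ + PEEP.
Vt/C = PIP − R·V̇ − PEEP = 28.5 − 16.0×1 − 5 = 28.5 − 16.0 − 5 = 7.5 cmH2O.
C = Vt / 7.5 = 390 / 7.5 = 52.0 mL/cmH2O.

52.0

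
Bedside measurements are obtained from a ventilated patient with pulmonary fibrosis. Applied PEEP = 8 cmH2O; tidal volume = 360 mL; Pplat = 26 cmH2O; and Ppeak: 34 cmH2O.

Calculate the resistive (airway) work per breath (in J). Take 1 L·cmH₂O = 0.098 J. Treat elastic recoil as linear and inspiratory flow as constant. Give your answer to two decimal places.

With constant inspiratory flow the resistive pressure is constant at PIP − Pplat = 34 − 26 = 8.0 cmH2O, so resistive work = 8.0 × 0.360 = 2.88 L·cmH2O.
× 0.098 J/(L·cmH2O) → 0.2822 J.

0.28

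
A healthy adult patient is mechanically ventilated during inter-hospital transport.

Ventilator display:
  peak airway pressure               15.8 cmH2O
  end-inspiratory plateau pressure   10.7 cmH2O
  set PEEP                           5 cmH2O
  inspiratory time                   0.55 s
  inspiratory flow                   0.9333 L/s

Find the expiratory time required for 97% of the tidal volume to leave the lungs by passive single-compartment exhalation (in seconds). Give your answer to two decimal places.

1.73

Vt = flow × Ti = 0.9333 L/s × 0.55 s × 1000 mL/L = 513.32 mL.
R = (PIP − Pplat)/V̇ = (15.8 − 10.7) / 0.9333 = 5.1/0.9333 = 5.464 cmH2O·s/L.
C = Vt/(Pplat − PEEP) = 513.32 / (10.7 − 5) = 513.32/5.7 = 90.056 mL/cmH2O.
τ = R × C = 5.464 × 0.09006 L/cmH2O = 0.4921 s.
t = −τ·ln(1 − 0.97) = −0.4921·ln(0.03) = 1.726 s.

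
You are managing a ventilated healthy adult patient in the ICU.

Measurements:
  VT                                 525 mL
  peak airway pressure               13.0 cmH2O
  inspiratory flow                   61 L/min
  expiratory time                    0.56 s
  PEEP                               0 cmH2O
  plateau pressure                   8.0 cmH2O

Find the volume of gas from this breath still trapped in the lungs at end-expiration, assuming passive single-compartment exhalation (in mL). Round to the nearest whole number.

Flow: 61 L/min ÷ 60 = 1.0167 L/s.
R = (PIP − Pplat)/V̇ = (13.0 − 8.0) / 1.0167 = 5.0/1.0167 = 4.918 cmH2O·s/L.
C = Vt/(Pplat − PEEP) = 525.0 / (8.0 − 0) = 525.0/8.0 = 65.625 mL/cmH2O.
τ = R × C = 4.918 × 0.06563 L/cmH2O = 0.3228 s.
Fraction remaining = e^(−Te/τ) = e^(−0.56/0.3228) = 0.1764.
Trapped volume = 525.0 × 0.1764 = 92.61 mL.

93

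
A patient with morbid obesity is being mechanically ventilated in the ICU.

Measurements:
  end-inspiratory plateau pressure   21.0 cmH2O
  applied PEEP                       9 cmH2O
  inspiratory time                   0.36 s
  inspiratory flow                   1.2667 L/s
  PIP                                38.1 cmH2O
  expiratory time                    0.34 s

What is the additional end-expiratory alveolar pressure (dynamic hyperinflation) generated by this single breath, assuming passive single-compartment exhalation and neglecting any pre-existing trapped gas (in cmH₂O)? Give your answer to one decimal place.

Vt = flow × Ti = 1.2667 L/s × 0.36 s × 1000 mL/L = 456.01 mL.
R = (PIP − Pplat)/V̇ = (38.1 − 21.0) / 1.2667 = 17.1/1.2667 = 13.5 cmH2O·s/L.
C = Vt/(Pplat − PEEP) = 456.01 / (21.0 − 9) = 456.01/12.0 = 38.001 mL/cmH2O.
τ = R × C = 13.5 × 0.038 L/cmH2O = 0.513 s.
Fraction remaining = e^(−Te/τ) = e^(−0.34/0.513) = 0.5154; trapped volume = 456.01 × 0.5154 = 235.03 mL.
Additional alveolar pressure from trapping ≈ V_trapped / C = 235.03 / 38.001 = 6.185 cmH2O.

6.2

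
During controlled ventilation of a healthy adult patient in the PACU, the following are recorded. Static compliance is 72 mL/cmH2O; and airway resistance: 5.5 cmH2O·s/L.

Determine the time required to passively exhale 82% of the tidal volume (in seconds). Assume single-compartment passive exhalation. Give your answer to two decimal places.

0.68

τ = R × C = 5.5 × 72 mL/cmH2O = 5.5 × 0.072 L/cmH2O = 0.396 s.
Exhaled fraction f = 1 − e^(−t/τ) → t = −τ·ln(1 − f) = −0.396·ln(0.18) = 0.6791 s.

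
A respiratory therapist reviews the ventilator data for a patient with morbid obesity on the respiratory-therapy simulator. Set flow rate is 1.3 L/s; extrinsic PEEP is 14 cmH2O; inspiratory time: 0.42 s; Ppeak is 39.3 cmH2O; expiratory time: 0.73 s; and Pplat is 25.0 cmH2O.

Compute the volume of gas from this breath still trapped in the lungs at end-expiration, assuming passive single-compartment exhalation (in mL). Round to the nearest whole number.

143

Vt = flow × Ti = 1.3 L/s × 0.42 s × 1000 mL/L = 546.0 mL.
R = (PIP − Pplat)/V̇ = (39.3 − 25.0) / 1.3 = 14.3/1.3 = 11.0 cmH2O·s/L.
C = Vt/(Pplat − PEEP) = 546.0 / (25.0 − 14) = 546.0/11.0 = 49.636 mL/cmH2O.
τ = R × C = 11.0 × 0.04964 L/cmH2O = 0.546 s.
Fraction remaining = e^(−Te/τ) = e^(−0.73/0.546) = 0.2626.
Trapped volume = 546.0 × 0.2626 = 143.38 mL.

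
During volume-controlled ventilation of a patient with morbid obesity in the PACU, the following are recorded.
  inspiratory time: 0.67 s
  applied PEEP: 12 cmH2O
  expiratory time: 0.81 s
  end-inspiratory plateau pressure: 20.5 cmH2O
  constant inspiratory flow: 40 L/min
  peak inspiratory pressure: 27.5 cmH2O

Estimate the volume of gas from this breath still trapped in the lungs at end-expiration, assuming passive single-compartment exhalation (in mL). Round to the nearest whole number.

Flow: 40 L/min ÷ 60 = 0.6667 L/s.
Vt = flow × Ti = 0.6667 L/s × 0.67 s × 1000 mL/L = 446.69 mL.
R = (PIP − Pplat)/V̇ = (27.5 − 20.5) / 0.6667 = 7.0/0.6667 = 10.499 cmH2O·s/L.
C = Vt/(Pplat − PEEP) = 446.69 / (20.5 − 12) = 446.69/8.5 = 52.552 mL/cmH2O.
τ = R × C = 10.499 × 0.05255 L/cmH2O = 0.5517 s.
Fraction remaining = e^(−Te/τ) = e^(−0.81/0.5517) = 0.2303.
Trapped volume = 446.69 × 0.2303 = 102.87 mL.

103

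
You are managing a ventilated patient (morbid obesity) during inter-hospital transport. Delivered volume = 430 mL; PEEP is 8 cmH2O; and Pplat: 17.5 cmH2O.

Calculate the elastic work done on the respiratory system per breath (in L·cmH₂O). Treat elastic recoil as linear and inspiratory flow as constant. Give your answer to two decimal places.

2.04

Elastic work ≈ ½ × (Pplat − PEEP) × Vt = 0.5 × (17.5 − 8) × 0.430 L = 0.5 × 9.5 × 0.430 = 2.043 L·cmH2O.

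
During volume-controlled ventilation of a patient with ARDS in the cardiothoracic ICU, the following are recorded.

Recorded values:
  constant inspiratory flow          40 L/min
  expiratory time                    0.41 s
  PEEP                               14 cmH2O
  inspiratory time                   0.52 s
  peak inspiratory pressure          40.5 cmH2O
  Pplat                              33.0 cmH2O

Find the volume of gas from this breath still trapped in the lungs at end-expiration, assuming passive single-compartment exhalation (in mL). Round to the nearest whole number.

47

Flow: 40 L/min ÷ 60 = 0.6667 L/s.
Vt = flow × Ti = 0.6667 L/s × 0.52 s × 1000 mL/L = 346.68 mL.
R = (PIP − Pplat)/V̇ = (40.5 − 33.0) / 0.6667 = 7.5/0.6667 = 11.249 cmH2O·s/L.
C = Vt/(Pplat − PEEP) = 346.68 / (33.0 − 14) = 346.68/19.0 = 18.246 mL/cmH2O.
τ = R × C = 11.249 × 0.01825 L/cmH2O = 0.2053 s.
Fraction remaining = e^(−Te/τ) = e^(−0.41/0.2053) = 0.1357.
Trapped volume = 346.68 × 0.1357 = 47.044 mL.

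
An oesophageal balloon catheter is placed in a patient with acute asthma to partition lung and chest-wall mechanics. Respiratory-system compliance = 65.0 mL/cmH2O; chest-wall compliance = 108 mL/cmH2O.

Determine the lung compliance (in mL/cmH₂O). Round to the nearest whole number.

163

1/CL = 1/Crs − 1/Ccw.
1/CL = 1/65.0 − 1/108 = 0.006125.
CL = 163.27 mL/cmH2O.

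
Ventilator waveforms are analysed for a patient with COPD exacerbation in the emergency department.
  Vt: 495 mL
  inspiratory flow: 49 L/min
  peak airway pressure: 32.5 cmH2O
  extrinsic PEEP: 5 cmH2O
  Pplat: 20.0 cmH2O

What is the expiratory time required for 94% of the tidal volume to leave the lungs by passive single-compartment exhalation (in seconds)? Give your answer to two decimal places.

1.42

Flow: 49 L/min ÷ 60 = 0.8167 L/s.
R = (PIP − Pplat)/V̇ = (32.5 − 20.0) / 0.8167 = 12.5/0.8167 = 15.305 cmH2O·s/L.
C = Vt/(Pplat − PEEP) = 495.0 / (20.0 − 5) = 495.0/15.0 = 33.0 mL/cmH2O.
τ = R × C = 15.305 × 0.033 L/cmH2O = 0.5051 s.
t = −τ·ln(1 − 0.94) = −0.5051·ln(0.06) = 1.421 s.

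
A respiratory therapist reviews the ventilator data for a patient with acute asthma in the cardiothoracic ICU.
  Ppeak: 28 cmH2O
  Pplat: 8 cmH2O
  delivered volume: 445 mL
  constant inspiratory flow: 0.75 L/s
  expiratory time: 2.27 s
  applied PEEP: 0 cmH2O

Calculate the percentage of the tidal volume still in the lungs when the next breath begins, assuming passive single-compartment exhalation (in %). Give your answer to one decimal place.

21.6

R = (PIP − Pplat)/V̇ = (28 − 8) / 0.75 = 20.0/0.75 = 26.667 cmH2O·s/L.
C = Vt/(Pplat − PEEP) = 445.0 / (8 − 0) = 445.0/8.0 = 55.625 mL/cmH2O.
τ = R × C = 26.667 × 0.05563 L/cmH2O = 1.483 s.
Fraction remaining at end-expiration = e^(−Te/τ) = e^(−2.27/1.483) = 0.2164 → 21.64%.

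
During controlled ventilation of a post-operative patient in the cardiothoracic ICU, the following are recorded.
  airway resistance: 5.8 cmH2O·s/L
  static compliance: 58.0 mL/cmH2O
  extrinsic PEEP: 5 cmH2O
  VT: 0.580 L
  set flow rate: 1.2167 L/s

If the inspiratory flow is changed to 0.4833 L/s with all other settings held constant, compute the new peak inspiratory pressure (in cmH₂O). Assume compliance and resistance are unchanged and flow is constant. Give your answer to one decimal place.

PIP = Vt/C + R·V̇ + PEEP (constant-flow equation of motion).
Only the resistive term changes: ΔPIP = R × ΔV̇ = 5.8 × (0.4833 − 1.2167) = 5.8 × -0.7334 = -4.254 cmH2O.
Original PIP = 580/58.0 + 5.8×1.2167 + 5 = 22.057 cmH2O; new PIP = 22.057 + (-4.254) = 17.803 cmH2O.

17.8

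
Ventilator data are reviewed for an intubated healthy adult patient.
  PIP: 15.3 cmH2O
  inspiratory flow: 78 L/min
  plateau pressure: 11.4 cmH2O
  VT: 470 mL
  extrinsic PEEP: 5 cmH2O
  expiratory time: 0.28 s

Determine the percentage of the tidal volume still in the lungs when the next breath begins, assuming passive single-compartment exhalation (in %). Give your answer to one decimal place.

Flow: 78 L/min ÷ 60 = 1.3 L/s.
R = (PIP − Pplat)/V̇ = (15.3 − 11.4) / 1.3 = 3.9/1.3 = 3.0 cmH2O·s/L.
C = Vt/(Pplat − PEEP) = 470.0 / (11.4 − 5) = 470.0/6.4 = 73.438 mL/cmH2O.
τ = R × C = 3.0 × 0.07344 L/cmH2O = 0.2203 s.
Fraction remaining at end-expiration = e^(−Te/τ) = e^(−0.28/0.2203) = 0.2806 → 28.06%.

28.1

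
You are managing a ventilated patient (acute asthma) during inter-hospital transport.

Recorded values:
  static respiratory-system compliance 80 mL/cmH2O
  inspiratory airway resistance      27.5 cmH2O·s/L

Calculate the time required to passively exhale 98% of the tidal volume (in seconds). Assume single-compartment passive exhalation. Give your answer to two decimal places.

8.61

τ = R × C = 27.5 × 80 mL/cmH2O = 27.5 × 0.080 L/cmH2O = 2.2 s.
Exhaled fraction f = 1 − e^(−t/τ) → t = −τ·ln(1 − f) = −2.2·ln(0.02) = 8.606 s.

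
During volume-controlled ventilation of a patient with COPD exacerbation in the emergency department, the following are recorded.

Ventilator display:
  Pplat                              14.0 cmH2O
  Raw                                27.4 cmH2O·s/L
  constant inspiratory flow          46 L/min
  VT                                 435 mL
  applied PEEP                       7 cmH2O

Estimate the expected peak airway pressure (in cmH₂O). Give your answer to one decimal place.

35.0

Flow: 46 L/min ÷ 60 = 0.7667 L/s.
PIP = Pplat + Raw × flow = 14.0 + 27.4 × 0.7667 = 14.0 + 21.008 = 35.008 cmH2O.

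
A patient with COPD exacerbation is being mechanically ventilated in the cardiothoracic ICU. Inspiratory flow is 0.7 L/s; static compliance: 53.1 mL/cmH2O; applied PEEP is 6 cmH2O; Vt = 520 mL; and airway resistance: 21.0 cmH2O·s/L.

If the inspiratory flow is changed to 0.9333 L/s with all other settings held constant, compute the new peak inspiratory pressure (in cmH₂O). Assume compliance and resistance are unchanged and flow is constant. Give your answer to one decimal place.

PIP = Vt/C + R·V̇ + PEEP (constant-flow equation of motion).
Only the resistive term changes: ΔPIP = R × ΔV̇ = 21.0 × (0.9333 − 0.7) = 21.0 × 0.2333 = 4.899 cmH2O.
Original PIP = 520/53.1 + 21.0×0.7 + 6 = 30.493 cmH2O; new PIP = 30.493 + (4.899) = 35.392 cmH2O.

35.4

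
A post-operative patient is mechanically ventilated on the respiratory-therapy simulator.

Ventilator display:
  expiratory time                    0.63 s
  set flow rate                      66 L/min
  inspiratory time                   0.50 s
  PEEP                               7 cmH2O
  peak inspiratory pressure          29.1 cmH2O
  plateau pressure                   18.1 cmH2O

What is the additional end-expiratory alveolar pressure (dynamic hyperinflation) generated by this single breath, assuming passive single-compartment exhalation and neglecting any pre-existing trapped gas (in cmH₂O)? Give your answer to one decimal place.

Flow: 66 L/min ÷ 60 = 1.1 L/s.
Vt = flow × Ti = 1.1 L/s × 0.50 s × 1000 mL/L = 550.0 mL.
R = (PIP − Pplat)/V̇ = (29.1 − 18.1) / 1.1 = 11.0/1.1 = 10.0 cmH2O·s/L.
C = Vt/(Pplat − PEEP) = 550.0 / (18.1 − 7) = 550.0/11.1 = 49.55 mL/cmH2O.
τ = R × C = 10.0 × 0.04955 L/cmH2O = 0.4955 s.
Fraction remaining = e^(−Te/τ) = e^(−0.63/0.4955) = 0.2804; trapped volume = 550.0 × 0.2804 = 154.22 mL.
Additional alveolar pressure from trapping ≈ V_trapped / C = 154.22 / 49.55 = 3.112 cmH2O.

3.1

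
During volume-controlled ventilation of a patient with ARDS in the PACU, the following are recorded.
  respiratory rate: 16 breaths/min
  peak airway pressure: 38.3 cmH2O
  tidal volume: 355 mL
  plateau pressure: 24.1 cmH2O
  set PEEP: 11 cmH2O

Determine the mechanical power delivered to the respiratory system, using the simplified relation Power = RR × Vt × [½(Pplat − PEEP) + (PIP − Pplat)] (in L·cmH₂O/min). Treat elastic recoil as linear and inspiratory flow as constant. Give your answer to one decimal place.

Per-breath work = Vt × [½(Pplat−PEEP) + (PIP−Pplat)] = 0.355 × [0.5×13.1 + 14.2] = 0.355 × 20.75 = 7.366 L·cmH2O.
Power = 16 × 7.366 = 117.86 L·cmH2O/min.

117.9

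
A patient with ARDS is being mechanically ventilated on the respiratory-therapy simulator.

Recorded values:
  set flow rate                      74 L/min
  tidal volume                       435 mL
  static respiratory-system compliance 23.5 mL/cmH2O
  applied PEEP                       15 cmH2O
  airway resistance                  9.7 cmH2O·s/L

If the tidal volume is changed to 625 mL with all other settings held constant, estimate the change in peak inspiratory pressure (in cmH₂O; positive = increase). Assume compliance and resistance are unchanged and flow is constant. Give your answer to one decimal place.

PIP = Vt/C + R·V̇ + PEEP (constant-flow equation of motion).
Only the elastic term changes: ΔPIP = ΔVt / C = (625 − 435) / 23.5 = 8.085 cmH2O.

8.1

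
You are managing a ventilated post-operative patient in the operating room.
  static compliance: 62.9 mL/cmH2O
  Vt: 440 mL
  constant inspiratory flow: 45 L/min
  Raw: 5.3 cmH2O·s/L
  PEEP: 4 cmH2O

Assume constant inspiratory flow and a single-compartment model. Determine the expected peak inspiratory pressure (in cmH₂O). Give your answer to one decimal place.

Flow: 45 L/min ÷ 60 = 0.75 L/s.
Equation of motion (constant flow): PIP = Vt/C + R·V̇ + PEEP.
PIP = 440/62.9 + 5.3×0.75 + 4 = 6.995 + 3.975 + 4 = 14.97 cmH2O.

15.0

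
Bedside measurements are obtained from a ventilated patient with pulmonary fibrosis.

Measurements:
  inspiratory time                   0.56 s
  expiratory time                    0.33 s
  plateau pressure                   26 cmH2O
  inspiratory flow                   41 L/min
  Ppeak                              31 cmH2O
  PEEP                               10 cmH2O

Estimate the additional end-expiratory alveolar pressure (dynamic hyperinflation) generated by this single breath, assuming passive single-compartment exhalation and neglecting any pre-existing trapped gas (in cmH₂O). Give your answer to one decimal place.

2.4

Flow: 41 L/min ÷ 60 = 0.6833 L/s.
Vt = flow × Ti = 0.6833 L/s × 0.56 s × 1000 mL/L = 382.65 mL.
R = (PIP − Pplat)/V̇ = (31 − 26) / 0.6833 = 5.0/0.6833 = 7.317 cmH2O·s/L.
C = Vt/(Pplat − PEEP) = 382.65 / (26 − 10) = 382.65/16.0 = 23.916 mL/cmH2O.
τ = R × C = 7.317 × 0.02392 L/cmH2O = 0.175 s.
Fraction remaining = e^(−Te/τ) = e^(−0.33/0.175) = 0.1517; trapped volume = 382.65 × 0.1517 = 58.048 mL.
Additional alveolar pressure from trapping ≈ V_trapped / C = 58.048 / 23.916 = 2.427 cmH2O.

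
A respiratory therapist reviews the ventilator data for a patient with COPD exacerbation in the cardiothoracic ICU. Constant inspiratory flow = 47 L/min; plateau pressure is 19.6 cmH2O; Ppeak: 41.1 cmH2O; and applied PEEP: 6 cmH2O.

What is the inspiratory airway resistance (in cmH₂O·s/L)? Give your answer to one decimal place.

Flow: 47 L/min ÷ 60 = 0.7833 L/s.
Raw = (PIP − Pplat) / flow = (41.1 − 19.6) / 0.7833 = 21.5 / 0.7833 = 27.448 cmH2O·s/L.

27.4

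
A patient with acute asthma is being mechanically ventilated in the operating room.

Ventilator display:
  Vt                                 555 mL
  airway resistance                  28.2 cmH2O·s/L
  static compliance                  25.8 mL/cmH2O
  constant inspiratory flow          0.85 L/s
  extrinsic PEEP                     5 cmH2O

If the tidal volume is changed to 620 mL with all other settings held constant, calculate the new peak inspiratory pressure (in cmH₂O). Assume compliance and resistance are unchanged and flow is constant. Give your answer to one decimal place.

53.0

PIP = Vt/C + R·V̇ + PEEP (constant-flow equation of motion).
Only the elastic term changes: ΔPIP = ΔVt / C = (620 − 555) / 25.8 = 2.519 cmH2O.
Original PIP = 555/25.8 + 28.2×0.85 + 5 = 50.482 cmH2O; new PIP = 50.482 + (2.519) = 53.001 cmH2O.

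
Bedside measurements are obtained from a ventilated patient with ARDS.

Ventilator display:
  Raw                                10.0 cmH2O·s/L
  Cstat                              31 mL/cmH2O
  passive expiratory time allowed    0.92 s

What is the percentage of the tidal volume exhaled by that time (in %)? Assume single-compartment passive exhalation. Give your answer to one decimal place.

94.9

τ = R × C = 10.0 × 31 mL/cmH2O = 10.0 × 0.031 L/cmH2O = 0.31 s.
Passive exhalation: V(t)/V₀ = e^(−t/τ) = e^(−0.92/0.31) = 0.05142.
Fraction exhaled = 1 − 0.05142 = 0.9486 → 94.86%.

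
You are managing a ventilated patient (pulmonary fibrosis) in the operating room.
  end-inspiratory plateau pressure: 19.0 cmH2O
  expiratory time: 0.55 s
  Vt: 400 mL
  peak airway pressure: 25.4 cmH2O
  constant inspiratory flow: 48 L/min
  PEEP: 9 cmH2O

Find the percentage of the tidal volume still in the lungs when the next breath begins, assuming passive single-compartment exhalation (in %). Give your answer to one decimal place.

Flow: 48 L/min ÷ 60 = 0.8 L/s.
R = (PIP − Pplat)/V̇ = (25.4 − 19.0) / 0.8 = 6.4/0.8 = 8.0 cmH2O·s/L.
C = Vt/(Pplat − PEEP) = 400.0 / (19.0 − 9) = 400.0/10.0 = 40.0 mL/cmH2O.
τ = R × C = 8.0 × 0.04 L/cmH2O = 0.32 s.
Fraction remaining at end-expiration = e^(−Te/τ) = e^(−0.55/0.32) = 0.1793 → 17.93%.

17.9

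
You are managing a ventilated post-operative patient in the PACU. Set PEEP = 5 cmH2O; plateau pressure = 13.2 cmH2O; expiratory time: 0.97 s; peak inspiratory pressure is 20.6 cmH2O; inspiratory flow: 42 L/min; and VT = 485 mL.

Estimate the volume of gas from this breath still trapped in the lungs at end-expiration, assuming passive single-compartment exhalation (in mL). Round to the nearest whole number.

Flow: 42 L/min ÷ 60 = 0.7 L/s.
R = (PIP − Pplat)/V̇ = (20.6 − 13.2) / 0.7 = 7.4/0.7 = 10.571 cmH2O·s/L.
C = Vt/(Pplat − PEEP) = 485.0 / (13.2 − 5) = 485.0/8.2 = 59.146 mL/cmH2O.
τ = R × C = 10.571 × 0.05915 L/cmH2O = 0.6253 s.
Fraction remaining = e^(−Te/τ) = e^(−0.97/0.6253) = 0.212.
Trapped volume = 485.0 × 0.212 = 102.82 mL.

103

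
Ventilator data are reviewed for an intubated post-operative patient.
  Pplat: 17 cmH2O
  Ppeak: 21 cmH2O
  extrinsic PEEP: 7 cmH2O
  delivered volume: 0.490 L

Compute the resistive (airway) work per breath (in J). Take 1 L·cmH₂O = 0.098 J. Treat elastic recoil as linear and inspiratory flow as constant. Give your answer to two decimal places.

With constant inspiratory flow the resistive pressure is constant at PIP − Pplat = 21 − 17 = 4.0 cmH2O, so resistive work = 4.0 × 0.490 = 1.96 L·cmH2O.
× 0.098 J/(L·cmH2O) → 0.1921 J.

0.19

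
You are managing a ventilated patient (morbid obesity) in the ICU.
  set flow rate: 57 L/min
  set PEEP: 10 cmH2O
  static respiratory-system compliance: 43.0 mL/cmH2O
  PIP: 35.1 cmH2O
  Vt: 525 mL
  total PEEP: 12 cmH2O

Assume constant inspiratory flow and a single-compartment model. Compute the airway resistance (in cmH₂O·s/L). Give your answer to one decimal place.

Flow: 57 L/min ÷ 60 = 0.95 L/s.
Total PEEP = 12 cmH2O (set 10 + intrinsic 2); this is the baseline alveolar pressure.
Equation of motion (constant flow): PIP = Vt/C + R·V̇ + PEEP.
R·V̇ = PIP − Vt/C − PEEP = 35.1 − 525/43.0 − 12 = 35.1 − 12.209 − 12 = 10.891 cmH2O.
R = 10.891 / 0.95 = 11.464 cmH2O·s/L.

11.5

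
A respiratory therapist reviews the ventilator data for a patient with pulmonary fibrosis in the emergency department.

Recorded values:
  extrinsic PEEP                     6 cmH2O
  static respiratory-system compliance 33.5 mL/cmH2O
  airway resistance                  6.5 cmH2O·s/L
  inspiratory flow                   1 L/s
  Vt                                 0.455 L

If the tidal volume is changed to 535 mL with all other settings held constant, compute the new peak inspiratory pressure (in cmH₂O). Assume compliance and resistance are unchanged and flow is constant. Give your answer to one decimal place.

28.5

PIP = Vt/C + R·V̇ + PEEP (constant-flow equation of motion).
Only the elastic term changes: ΔPIP = ΔVt / C = (535 − 455) / 33.5 = 2.388 cmH2O.
Original PIP = 455/33.5 + 6.5×1 + 6 = 26.082 cmH2O; new PIP = 26.082 + (2.388) = 28.47 cmH2O.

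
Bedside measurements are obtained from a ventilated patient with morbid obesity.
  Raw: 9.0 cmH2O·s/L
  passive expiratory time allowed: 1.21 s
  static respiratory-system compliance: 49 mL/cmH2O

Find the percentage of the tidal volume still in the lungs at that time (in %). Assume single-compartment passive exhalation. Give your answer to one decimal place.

6.4

τ = R × C = 9.0 × 49 mL/cmH2O = 9.0 × 0.049 L/cmH2O = 0.441 s.
Passive exhalation: V(t)/V₀ = e^(−t/τ) = e^(−1.21/0.441) = 0.06433.
Fraction remaining = 0.06433 → 6.433%.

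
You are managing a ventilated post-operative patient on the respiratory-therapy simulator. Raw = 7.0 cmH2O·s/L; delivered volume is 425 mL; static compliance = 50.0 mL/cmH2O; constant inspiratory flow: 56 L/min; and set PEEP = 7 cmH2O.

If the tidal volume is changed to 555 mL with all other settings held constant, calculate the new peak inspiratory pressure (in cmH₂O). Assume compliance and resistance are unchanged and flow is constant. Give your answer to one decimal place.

24.6

Flow: 56 L/min ÷ 60 = 0.9333 L/s.
PIP = Vt/C + R·V̇ + PEEP (constant-flow equation of motion).
Only the elastic term changes: ΔPIP = ΔVt / C = (555 − 425) / 50.0 = 2.6 cmH2O.
Original PIP = 425/50.0 + 7.0×0.9333 + 7 = 22.033 cmH2O; new PIP = 22.033 + (2.6) = 24.633 cmH2O.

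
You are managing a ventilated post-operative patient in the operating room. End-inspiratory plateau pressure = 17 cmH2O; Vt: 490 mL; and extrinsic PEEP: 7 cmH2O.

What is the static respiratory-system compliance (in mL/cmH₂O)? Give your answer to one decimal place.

Cstat = Vt / (Pplat − PEEP) = 490 / (17 − 7) = 490 / 10.0 = 49.0 mL/cmH2O.

49.0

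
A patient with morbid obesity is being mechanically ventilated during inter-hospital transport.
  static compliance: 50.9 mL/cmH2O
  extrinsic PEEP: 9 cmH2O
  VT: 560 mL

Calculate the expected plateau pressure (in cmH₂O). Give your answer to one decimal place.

Pplat = PEEP + Vt / Cstat = 9 + 560 / 50.9 = 9 + 11.002 = 20.002 cmH2O.

20.0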